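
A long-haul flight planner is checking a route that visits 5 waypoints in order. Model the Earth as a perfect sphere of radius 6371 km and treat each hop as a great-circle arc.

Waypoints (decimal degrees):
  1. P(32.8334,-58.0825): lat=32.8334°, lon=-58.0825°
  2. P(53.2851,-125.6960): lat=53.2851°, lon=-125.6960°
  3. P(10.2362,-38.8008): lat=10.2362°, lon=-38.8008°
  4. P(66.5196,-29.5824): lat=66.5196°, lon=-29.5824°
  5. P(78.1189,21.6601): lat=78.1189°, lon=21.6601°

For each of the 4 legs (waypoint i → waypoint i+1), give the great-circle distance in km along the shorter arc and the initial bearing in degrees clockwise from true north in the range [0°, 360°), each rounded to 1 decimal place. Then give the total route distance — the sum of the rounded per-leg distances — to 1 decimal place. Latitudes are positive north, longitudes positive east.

Leg 1: dist=5698.5 km, bearing=314.9°
Leg 2: dist=8891.3 km, bearing=86.3°
Leg 3: dist=6297.1 km, bearing=4.4°
Leg 4: dist=2045.5 km, bearing=30.6°
Total: 22932.4 km

Leg 1: φ1=0.5730509, φ2=0.9300004, Δφ=0.3569495, Δλ=-1.1800782 rad; a=sin²(Δφ/2)+cosφ1·cosφ2·sin²(Δλ/2)=0.1870246714; c=2·atan2(√a, √(1-a))=0.894446383; dist=6371·c=5698.518 ≈ 5698.5 km; running total=5698.5 km
Leg 1 bearing: y=sinΔλ·cosφ2=-0.55277838, x=cosφ1·sinφ2-sinφ1·cosφ2·cosΔλ=0.55011075; θ=atan2(y, x)=-45.1386° <0 so +360° → 314.8614° ≈ 314.9°
Leg 2: φ1=0.9300004, φ2=0.1786554, Δφ=-0.7513450, Δλ=1.5166073 rad; a=sin²(Δφ/2)+cosφ1·cosφ2·sin²(Δλ/2)=0.4128410452; c=2·atan2(√a, √(1-a))=1.395583297; dist=6371·c=8891.261 ≈ 8891.3 km; running total=14589.8 km
Leg 2 bearing: y=sinΔλ·cosφ2=0.98263903, x=cosφ1·sinφ2-sinφ1·cosφ2·cosΔλ=0.06351227; θ=atan2(y, x)=86.3019° ≈ 86.3°
Leg 3: φ1=0.1786554, φ2=1.1609860, Δφ=0.9823306, Δλ=0.1608914 rad; a=sin²(Δφ/2)+cosφ1·cosφ2·sin²(Δλ/2)=0.2249892494; c=2·atan2(√a, √(1-a))=0.988406344; dist=6371·c=6297.137 ≈ 6297.1 km; running total=20886.9 km
Leg 3 bearing: y=sinΔλ·cosφ2=0.06382862, x=cosφ1·sinφ2-sinφ1·cosφ2·cosΔλ=0.83270779; θ=atan2(y, x)=4.3833° ≈ 4.4°
Leg 4: φ1=1.1609860, φ2=1.3634320, Δφ=0.2024460, Δλ=0.8943503 rad; a=sin²(Δφ/2)+cosφ1·cosφ2·sin²(Δλ/2)=0.0255497879; c=2·atan2(√a, √(1-a))=0.321063233; dist=6371·c=2045.494 ≈ 2045.5 km; running total=22932.4 km
Leg 4 bearing: y=sinΔλ·cosφ2=0.16054684, x=cosφ1·sinφ2-sinφ1·cosφ2·cosΔλ=0.27168492; θ=atan2(y, x)=30.5801° ≈ 30.6°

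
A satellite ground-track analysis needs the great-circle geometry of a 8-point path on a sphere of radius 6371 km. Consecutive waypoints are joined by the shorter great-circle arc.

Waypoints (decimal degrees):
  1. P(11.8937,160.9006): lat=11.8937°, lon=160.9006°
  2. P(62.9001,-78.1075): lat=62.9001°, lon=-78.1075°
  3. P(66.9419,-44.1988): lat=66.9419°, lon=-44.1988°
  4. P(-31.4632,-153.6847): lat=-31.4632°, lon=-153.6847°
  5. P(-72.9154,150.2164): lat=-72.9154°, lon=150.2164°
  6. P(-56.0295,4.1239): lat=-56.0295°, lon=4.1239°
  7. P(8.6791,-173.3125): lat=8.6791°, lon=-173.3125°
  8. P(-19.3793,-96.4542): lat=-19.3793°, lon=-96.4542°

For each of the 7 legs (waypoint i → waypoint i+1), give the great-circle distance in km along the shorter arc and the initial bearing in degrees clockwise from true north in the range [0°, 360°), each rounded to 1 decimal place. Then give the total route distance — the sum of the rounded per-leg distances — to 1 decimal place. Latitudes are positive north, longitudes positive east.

Leg 1: φ1=0.2075842, φ2=1.0978138, Δφ=0.8902296, Δλ=-4.1714783 rad; a=sin²(Δφ/2)+cosφ1·cosφ2·sin²(Δλ/2)=0.5230306067; c=2·atan2(√a, √(1-a))=1.616873843; dist=6371·c=10301.103 ≈ 10301.1 km; running total=10301.1 km
Leg 1 bearing: y=sinΔλ·cosφ2=0.39051003, x=cosφ1·sinφ2-sinφ1·cosφ2·cosΔλ=0.91944564; θ=atan2(y, x)=23.0121° ≈ 23.0°
Leg 2: φ1=1.0978138, φ2=1.1683566, Δφ=0.0705427, Δλ=0.5918185 rad; a=sin²(Δφ/2)+cosφ1·cosφ2·sin²(Δλ/2)=0.0164157209; c=2·atan2(√a, √(1-a))=0.256954012; dist=6371·c=1637.054 ≈ 1637.1 km; running total=11938.2 km
Leg 2 bearing: y=sinΔλ·cosφ2=0.21849824, x=cosφ1·sinφ2-sinφ1·cosφ2·cosΔλ=0.12978251; θ=atan2(y, x)=59.2907° ≈ 59.3°
Leg 3: φ1=1.1683566, φ2=-0.5491364, Δφ=-1.7174930, Δλ=-1.9108894 rad; a=sin²(Δφ/2)+cosφ1·cosφ2·sin²(Δλ/2)=0.7958459748; c=2·atan2(√a, √(1-a))=2.203952321; dist=6371·c=14041.380 ≈ 14041.4 km; running total=25979.6 km
Leg 3 bearing: y=sinΔλ·cosφ2=-0.80412022, x=cosφ1·sinφ2-sinφ1·cosφ2·cosΔλ=0.05736997; θ=atan2(y, x)=-85.9191° <0 so +360° → 274.0809° ≈ 274.1°
Leg 4: φ1=-0.5491364, φ2=-1.2726138, Δφ=-0.7234774, Δλ=5.3040748 rad; a=sin²(Δφ/2)+cosφ1·cosφ2·sin²(Δλ/2)=0.1806562164; c=2·atan2(√a, √(1-a))=0.878004912; dist=6371·c=5593.769 ≈ 5593.8 km; running total=31573.4 km
Leg 4 bearing: y=sinΔλ·cosφ2=-0.24384070, x=cosφ1·sinφ2-sinφ1·cosφ2·cosΔλ=-0.72980813; θ=atan2(y, x)=-161.5247° <0 so +360° → 198.4753° ≈ 198.5°
Leg 5: φ1=-1.2726138, φ2=-0.9778993, Δφ=0.2947146, Δλ=-2.5497951 rad; a=sin²(Δφ/2)+cosφ1·cosφ2·sin²(Δλ/2)=0.1717553716; c=2·atan2(√a, √(1-a))=0.854641135; dist=6371·c=5444.919 ≈ 5444.9 km; running total=37018.3 km
Leg 5 bearing: y=sinΔλ·cosφ2=-0.31170970, x=cosφ1·sinφ2-sinφ1·cosφ2·cosΔλ=-0.68691988; θ=atan2(y, x)=-155.5925° <0 so +360° → 204.4075° ≈ 204.4°
Leg 6: φ1=-0.9778993, φ2=0.1514789, Δφ=1.1293781, Δλ=-3.0968494 rad; a=sin²(Δφ/2)+cosφ1·cosφ2·sin²(Δλ/2)=0.8384800632; c=2·atan2(√a, √(1-a))=2.314420923; dist=6371·c=14745.176 ≈ 14745.2 km; running total=51763.5 km
Leg 6 bearing: y=sinΔλ·cosφ2=-0.04421615, x=cosφ1·sinφ2-sinφ1·cosφ2·cosΔλ=-0.73469036; θ=atan2(y, x)=-176.5559° <0 so +360° → 183.4441° ≈ 183.4°
Leg 7: φ1=0.1514789, φ2=-0.3382326, Δφ=-0.4897115, Δλ=1.3414304 rad; a=sin²(Δφ/2)+cosφ1·cosφ2·sin²(Δλ/2)=0.4190246418; c=2·atan2(√a, √(1-a))=1.408129181; dist=6371·c=8971.191 ≈ 8971.2 km; running total=60734.7 km
Leg 7 bearing: y=sinΔλ·cosφ2=0.91863717, x=cosφ1·sinφ2-sinφ1·cosφ2·cosΔλ=-0.36038552; θ=atan2(y, x)=111.4203° ≈ 111.4°

Leg 1: dist=10301.1 km, bearing=23.0°
Leg 2: dist=1637.1 km, bearing=59.3°
Leg 3: dist=14041.4 km, bearing=274.1°
Leg 4: dist=5593.8 km, bearing=198.5°
Leg 5: dist=5444.9 km, bearing=204.4°
Leg 6: dist=14745.2 km, bearing=183.4°
Leg 7: dist=8971.2 km, bearing=111.4°
Total: 60734.7 km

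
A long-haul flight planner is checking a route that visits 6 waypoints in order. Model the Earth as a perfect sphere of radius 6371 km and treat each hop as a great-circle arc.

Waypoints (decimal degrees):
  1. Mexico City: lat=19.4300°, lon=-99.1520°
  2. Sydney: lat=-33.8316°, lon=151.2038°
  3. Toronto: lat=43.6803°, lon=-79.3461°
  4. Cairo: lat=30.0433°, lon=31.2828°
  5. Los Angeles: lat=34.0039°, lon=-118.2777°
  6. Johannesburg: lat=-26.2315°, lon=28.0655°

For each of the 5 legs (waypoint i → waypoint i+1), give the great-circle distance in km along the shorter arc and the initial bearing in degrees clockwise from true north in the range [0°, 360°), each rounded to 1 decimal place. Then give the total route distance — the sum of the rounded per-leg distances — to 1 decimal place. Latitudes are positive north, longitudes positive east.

Leg 1: φ1=0.3391175, φ2=-0.5904728, Δφ=-0.9295903, Δλ=4.3695330 rad; a=sin²(Δφ/2)+cosφ1·cosφ2·sin²(Δλ/2)=0.7242793038; c=2·atan2(√a, √(1-a))=2.035948271; dist=6371·c=12971.026 ≈ 12971.0 km; running total=12971.0 km
Leg 1 bearing: y=sinΔλ·cosφ2=-0.78233077, x=cosφ1·sinφ2-sinφ1·cosφ2·cosΔλ=-0.43215015; θ=atan2(y, x)=-118.9157° <0 so +360° → 241.0843° ≈ 241.1°
Leg 2: φ1=-0.5904728, φ2=0.7623651, Δφ=1.3528379, Δλ=-4.0238548 rad; a=sin²(Δφ/2)+cosφ1·cosφ2·sin²(Δλ/2)=0.8831165252; c=2·atan2(√a, √(1-a))=2.443754425; dist=6371·c=15569.159 ≈ 15569.2 km; running total=28540.2 km
Leg 2 bearing: y=sinΔλ·cosφ2=0.55844291, x=cosφ1·sinφ2-sinφ1·cosφ2·cosΔλ=0.31784969; θ=atan2(y, x)=60.3527° ≈ 60.4°
Leg 3: φ1=0.7623651, φ2=0.5243545, Δφ=-0.2380106, Δλ=1.9308386 rad; a=sin²(Δφ/2)+cosφ1·cosφ2·sin²(Δλ/2)=0.4373968750; c=2·atan2(√a, √(1-a))=1.445260612; dist=6371·c=9207.755 ≈ 9207.8 km; running total=37748.0 km
Leg 3 bearing: y=sinΔλ·cosφ2=0.81014367, x=cosφ1·sinφ2-sinφ1·cosφ2·cosΔλ=0.57270466; θ=atan2(y, x)=54.7428° ≈ 54.7°
Leg 4: φ1=0.5243545, φ2=0.5934800, Δφ=0.0691255, Δλ=-2.6103232 rad; a=sin²(Δφ/2)+cosφ1·cosφ2·sin²(Δλ/2)=0.6693584874; c=2·atan2(√a, √(1-a))=1.916349257; dist=6371·c=12209.061 ≈ 12209.1 km; running total=49957.1 km
Leg 4 bearing: y=sinΔλ·cosφ2=-0.41999458, x=cosφ1·sinφ2-sinφ1·cosφ2·cosΔλ=0.84194736; θ=atan2(y, x)=-26.5117° <0 so +360° → 333.4883° ≈ 333.5°
Leg 5: φ1=0.5934800, φ2=-0.4578260, Δφ=-1.0513061, Δλ=2.5541707 rad; a=sin²(Δφ/2)+cosφ1·cosφ2·sin²(Δλ/2)=0.9330804154; c=2·atan2(√a, √(1-a))=2.618264795; dist=6371·c=16680.965 ≈ 16681.0 km; running total=66638.1 km
Leg 5 bearing: y=sinΔλ·cosφ2=0.49714123, x=cosφ1·sinφ2-sinφ1·cosφ2·cosΔλ=0.05114694; θ=atan2(y, x)=84.1260° ≈ 84.1°

Leg 1: dist=12971.0 km, bearing=241.1°
Leg 2: dist=15569.2 km, bearing=60.4°
Leg 3: dist=9207.8 km, bearing=54.7°
Leg 4: dist=12209.1 km, bearing=333.5°
Leg 5: dist=16681.0 km, bearing=84.1°
Total: 66638.1 km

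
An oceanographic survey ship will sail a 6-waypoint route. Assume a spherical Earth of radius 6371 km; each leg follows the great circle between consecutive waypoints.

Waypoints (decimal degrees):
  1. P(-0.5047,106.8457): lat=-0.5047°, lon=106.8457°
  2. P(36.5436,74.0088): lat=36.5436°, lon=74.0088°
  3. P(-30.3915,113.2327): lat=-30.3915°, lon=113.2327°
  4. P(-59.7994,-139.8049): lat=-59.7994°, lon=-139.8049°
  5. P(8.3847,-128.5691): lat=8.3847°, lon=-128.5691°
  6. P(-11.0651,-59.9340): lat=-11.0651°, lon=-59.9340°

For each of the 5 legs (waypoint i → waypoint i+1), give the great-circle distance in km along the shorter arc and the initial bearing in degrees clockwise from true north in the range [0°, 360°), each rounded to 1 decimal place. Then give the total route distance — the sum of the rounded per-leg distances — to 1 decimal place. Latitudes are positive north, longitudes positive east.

Leg 1: φ1=-0.0088087, φ2=0.6378061, Δφ=0.6466148, Δλ=-0.5731120 rad; a=sin²(Δφ/2)+cosφ1·cosφ2·sin²(Δλ/2)=0.1651184869; c=2·atan2(√a, √(1-a))=0.836906710; dist=6371·c=5331.933 ≈ 5331.9 km; running total=5331.9 km
Leg 1 bearing: y=sinΔλ·cosφ2=-0.43564537, x=cosφ1·sinφ2-sinφ1·cosφ2·cosΔλ=0.60135730; θ=atan2(y, x)=-35.9210° <0 so +360° → 324.0790° ≈ 324.1°
Leg 2: φ1=0.6378061, φ2=-0.5304317, Δφ=-1.1682379, Δλ=0.6845862 rad; a=sin²(Δφ/2)+cosφ1·cosφ2·sin²(Δλ/2)=0.3821871485; c=2·atan2(√a, √(1-a))=1.332933978; dist=6371·c=8492.122 ≈ 8492.1 km; running total=13824.0 km
Leg 2 bearing: y=sinΔλ·cosφ2=0.54546014, x=cosφ1·sinφ2-sinφ1·cosφ2·cosΔλ=-0.80433436; θ=atan2(y, x)=145.8568° ≈ 145.9°
Leg 3: φ1=-0.5304317, φ2=-1.0436964, Δφ=-0.5132647, Δλ=-4.4163393 rad; a=sin²(Δφ/2)+cosφ1·cosφ2·sin²(Δλ/2)=0.3446754328; c=2·atan2(√a, √(1-a))=1.254920448; dist=6371·c=7995.098 ≈ 7995.1 km; running total=21819.1 km
Leg 3 bearing: y=sinΔλ·cosφ2=0.48114543, x=cosφ1·sinφ2-sinφ1·cosφ2·cosΔλ=-0.81975374; θ=atan2(y, x)=149.5897° ≈ 149.6°
Leg 4: φ1=-1.0436964, φ2=0.1463406, Δφ=1.1900370, Δλ=0.1961017 rad; a=sin²(Δφ/2)+cosφ1·cosφ2·sin²(Δλ/2)=0.3189563596; c=2·atan2(√a, √(1-a))=1.200290179; dist=6371·c=7647.049 ≈ 7647.0 km; running total=29466.1 km
Leg 4 bearing: y=sinΔλ·cosφ2=0.19276458, x=cosφ1·sinφ2-sinφ1·cosφ2·cosΔλ=0.91199486; θ=atan2(y, x)=11.9347° ≈ 11.9°
Leg 5: φ1=0.1463406, φ2=-0.1931224, Δφ=-0.3394630, Δλ=1.1979085 rad; a=sin²(Δφ/2)+cosφ1·cosφ2·sin²(Δλ/2)=0.3371369704; c=2·atan2(√a, √(1-a))=1.239016761; dist=6371·c=7893.776 ≈ 7893.8 km; running total=37359.9 km
Leg 5 bearing: y=sinΔλ·cosφ2=0.91396646, x=cosφ1·sinφ2-sinφ1·cosφ2·cosΔλ=-0.24200795; θ=atan2(y, x)=104.8309° ≈ 104.8°

Leg 1: dist=5331.9 km, bearing=324.1°
Leg 2: dist=8492.1 km, bearing=145.9°
Leg 3: dist=7995.1 km, bearing=149.6°
Leg 4: dist=7647.0 km, bearing=11.9°
Leg 5: dist=7893.8 km, bearing=104.8°
Total: 37359.9 km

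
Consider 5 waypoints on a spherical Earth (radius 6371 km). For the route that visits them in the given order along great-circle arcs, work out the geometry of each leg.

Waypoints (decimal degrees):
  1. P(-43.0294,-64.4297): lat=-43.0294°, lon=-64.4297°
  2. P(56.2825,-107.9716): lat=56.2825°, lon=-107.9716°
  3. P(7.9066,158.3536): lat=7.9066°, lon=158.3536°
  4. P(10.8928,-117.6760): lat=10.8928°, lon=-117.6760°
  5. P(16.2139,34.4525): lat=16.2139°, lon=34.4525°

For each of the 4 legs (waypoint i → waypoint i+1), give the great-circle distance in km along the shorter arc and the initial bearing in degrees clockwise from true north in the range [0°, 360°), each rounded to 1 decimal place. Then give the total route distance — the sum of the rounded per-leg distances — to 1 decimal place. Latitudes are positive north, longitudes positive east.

Leg 1: φ1=-0.7510047, φ2=0.9823149, Δφ=1.7333196, Δλ=-0.7599495 rad; a=sin²(Δφ/2)+cosφ1·cosφ2·sin²(Δλ/2)=0.6367252242; c=2·atan2(√a, √(1-a))=1.847774708; dist=6371·c=11772.173 ≈ 11772.2 km; running total=11772.2 km
Leg 1 bearing: y=sinΔλ·cosφ2=-0.38239895, x=cosφ1·sinφ2-sinφ1·cosφ2·cosΔλ=0.88260744; θ=atan2(y, x)=-23.4252° <0 so +360° → 336.5748° ≈ 336.6°
Leg 2: φ1=0.9823149, φ2=0.1379962, Δφ=-0.8443187, Δλ=4.6482516 rad; a=sin²(Δφ/2)+cosφ1·cosφ2·sin²(Δλ/2)=0.4604103828; c=2·atan2(√a, √(1-a))=1.491534124; dist=6371·c=9502.564 ≈ 9502.6 km; running total=21274.8 km
Leg 2 bearing: y=sinΔλ·cosφ2=-0.98845707, x=cosφ1·sinφ2-sinφ1·cosφ2·cosΔλ=0.12916370; θ=atan2(y, x)=-82.5552° <0 so +360° → 277.4448° ≈ 277.4°
Leg 3: φ1=0.1379962, φ2=0.1901152, Δφ=0.0521190, Δλ=-4.8176254 rad; a=sin²(Δφ/2)+cosφ1·cosφ2·sin²(Δλ/2)=0.4359181031; c=2·atan2(√a, √(1-a))=1.442279045; dist=6371·c=9188.760 ≈ 9188.8 km; running total=30463.6 km
Leg 3 bearing: y=sinΔλ·cosφ2=0.97654991, x=cosφ1·sinφ2-sinφ1·cosφ2·cosΔλ=0.17298648; θ=atan2(y, x)=79.9548° ≈ 80.0°
Leg 4: φ1=0.1901152, φ2=0.2829859, Δφ=0.0928707, Δλ=2.6551432 rad; a=sin²(Δφ/2)+cosφ1·cosφ2·sin²(Δλ/2)=0.8903892982; c=2·atan2(√a, √(1-a))=2.466707313; dist=6371·c=15715.392 ≈ 15715.4 km; running total=46179.0 km
Leg 4 bearing: y=sinΔλ·cosφ2=0.44889619, x=cosφ1·sinφ2-sinφ1·cosφ2·cosΔλ=0.43459981; θ=atan2(y, x)=45.9271° ≈ 45.9°

Leg 1: dist=11772.2 km, bearing=336.6°
Leg 2: dist=9502.6 km, bearing=277.4°
Leg 3: dist=9188.8 km, bearing=80.0°
Leg 4: dist=15715.4 km, bearing=45.9°
Total: 46179.0 km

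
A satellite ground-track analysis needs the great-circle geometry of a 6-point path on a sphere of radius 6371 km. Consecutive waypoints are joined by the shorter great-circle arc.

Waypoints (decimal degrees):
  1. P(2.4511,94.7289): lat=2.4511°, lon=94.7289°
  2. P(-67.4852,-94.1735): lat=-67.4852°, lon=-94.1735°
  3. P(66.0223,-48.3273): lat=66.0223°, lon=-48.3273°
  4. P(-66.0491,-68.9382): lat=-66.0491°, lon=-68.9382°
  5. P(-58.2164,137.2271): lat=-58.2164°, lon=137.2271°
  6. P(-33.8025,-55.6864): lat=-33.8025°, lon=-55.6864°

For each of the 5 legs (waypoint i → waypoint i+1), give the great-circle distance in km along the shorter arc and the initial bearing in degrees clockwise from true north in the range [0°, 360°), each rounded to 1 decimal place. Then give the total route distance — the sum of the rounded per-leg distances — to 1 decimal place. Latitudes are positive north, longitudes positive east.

Leg 1: φ1=0.0427798, φ2=-1.1778389, Δφ=-1.2206187, Δλ=-3.2969688 rad; a=sin²(Δφ/2)+cosφ1·cosφ2·sin²(Δλ/2)=0.7087350484; c=2·atan2(√a, √(1-a))=2.001455741; dist=6371·c=12751.275 ≈ 12751.3 km; running total=12751.3 km
Leg 1 bearing: y=sinΔλ·cosφ2=0.05925787, x=cosφ1·sinφ2-sinφ1·cosφ2·cosΔλ=-0.90675643; θ=atan2(y, x)=176.2610° ≈ 176.3°
Leg 2: φ1=-1.1778389, φ2=1.1523065, Δφ=2.3301455, Δλ=0.8001671 rad; a=sin²(Δφ/2)+cosφ1·cosφ2·sin²(Δλ/2)=0.8678321692; c=2·atan2(√a, √(1-a))=2.397443282; dist=6371·c=15274.111 ≈ 15274.1 km; running total=28025.4 km
Leg 2 bearing: y=sinΔλ·cosφ2=0.29156724, x=cosφ1·sinφ2-sinφ1·cosφ2·cosΔλ=0.61138083; θ=atan2(y, x)=25.4965° ≈ 25.5°
Leg 3: φ1=1.1523065, φ2=-1.1527743, Δφ=-2.3050808, Δλ=-0.3597281 rad; a=sin²(Δφ/2)+cosφ1·cosφ2·sin²(Δλ/2)=0.8403077951; c=2·atan2(√a, √(1-a))=2.319398869; dist=6371·c=14776.890 ≈ 14776.9 km; running total=42802.3 km
Leg 3 bearing: y=sinΔλ·cosφ2=-0.14290368, x=cosφ1·sinφ2-sinφ1·cosφ2·cosΔλ=-0.71856869; θ=atan2(y, x)=-168.7522° <0 so +360° → 191.2478° ≈ 191.2°
Leg 4: φ1=-1.1527743, φ2=-1.0160679, Δφ=0.1367064, Δλ=3.5982633 rad; a=sin²(Δφ/2)+cosφ1·cosφ2·sin²(Δλ/2)=0.2075301571; c=2·atan2(√a, √(1-a))=0.945990634; dist=6371·c=6026.906 ≈ 6026.9 km; running total=48829.2 km
Leg 4 bearing: y=sinΔλ·cosφ2=-0.23226039, x=cosφ1·sinφ2-sinφ1·cosφ2·cosΔλ=-0.77711046; θ=atan2(y, x)=-163.3598° <0 so +360° → 196.6402° ≈ 196.6°
Leg 5: φ1=-1.0160679, φ2=-0.5899649, Δφ=0.4261029, Δλ=-3.3669757 rad; a=sin²(Δφ/2)+cosφ1·cosφ2·sin²(Δλ/2)=0.4768506782; c=2·atan2(√a, √(1-a))=1.524481126; dist=6371·c=9712.469 ≈ 9712.5 km; running total=58541.7 km
Leg 5 bearing: y=sinΔλ·cosφ2=0.18570280, x=cosφ1·sinφ2-sinφ1·cosφ2·cosΔλ=-0.98151460; θ=atan2(y, x)=169.2863° ≈ 169.3°

Leg 1: dist=12751.3 km, bearing=176.3°
Leg 2: dist=15274.1 km, bearing=25.5°
Leg 3: dist=14776.9 km, bearing=191.2°
Leg 4: dist=6026.9 km, bearing=196.6°
Leg 5: dist=9712.5 km, bearing=169.3°
Total: 58541.7 km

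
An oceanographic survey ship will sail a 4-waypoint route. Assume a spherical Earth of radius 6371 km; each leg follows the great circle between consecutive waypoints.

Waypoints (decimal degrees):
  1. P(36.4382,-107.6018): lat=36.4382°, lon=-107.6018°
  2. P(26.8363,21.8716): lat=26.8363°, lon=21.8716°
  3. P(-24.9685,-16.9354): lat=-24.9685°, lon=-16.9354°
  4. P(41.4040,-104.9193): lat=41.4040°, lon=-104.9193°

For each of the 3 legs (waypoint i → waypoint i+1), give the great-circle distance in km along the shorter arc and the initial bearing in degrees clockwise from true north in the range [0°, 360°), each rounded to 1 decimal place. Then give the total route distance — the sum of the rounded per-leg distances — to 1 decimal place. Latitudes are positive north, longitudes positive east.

Leg 1: φ1=0.6359666, φ2=0.4683818, Δφ=-0.1675848, Δλ=2.2597371 rad; a=sin²(Δφ/2)+cosφ1·cosφ2·sin²(Δλ/2)=0.5941084073; c=2·atan2(√a, √(1-a))=1.760142521; dist=6371·c=11213.868 ≈ 11213.9 km; running total=11213.9 km
Leg 1 bearing: y=sinΔλ·cosφ2=0.68878403, x=cosφ1·sinφ2-sinφ1·cosφ2·cosΔλ=0.70010784; θ=atan2(y, x)=44.5329° ≈ 44.5°
Leg 2: φ1=0.4683818, φ2=-0.4357825, Δφ=-0.9041643, Δλ=-0.6773099 rad; a=sin²(Δφ/2)+cosφ1·cosφ2·sin²(Δλ/2)=0.2801070668; c=2·atan2(√a, √(1-a))=1.115436096; dist=6371·c=7106.443 ≈ 7106.4 km; running total=18320.3 km
Leg 2 bearing: y=sinΔλ·cosφ2=-0.56812773, x=cosφ1·sinφ2-sinφ1·cosφ2·cosΔλ=-0.69557119; θ=atan2(y, x)=-140.7588° <0 so +360° → 219.2412° ≈ 219.2°
Leg 3: φ1=-0.4357825, φ2=0.7226361, Δφ=1.1584187, Δλ=-1.5356087 rad; a=sin²(Δφ/2)+cosφ1·cosφ2·sin²(Δλ/2)=0.6276268379; c=2·atan2(√a, √(1-a))=1.828906388; dist=6371·c=11651.963 ≈ 11652.0 km; running total=29972.3 km
Leg 3 bearing: y=sinΔλ·cosφ2=-0.74960060, x=cosφ1·sinφ2-sinφ1·cosφ2·cosΔλ=0.61069183; θ=atan2(y, x)=-50.8307° <0 so +360° → 309.1693° ≈ 309.2°

Leg 1: dist=11213.9 km, bearing=44.5°
Leg 2: dist=7106.4 km, bearing=219.2°
Leg 3: dist=11652.0 km, bearing=309.2°
Total: 29972.3 km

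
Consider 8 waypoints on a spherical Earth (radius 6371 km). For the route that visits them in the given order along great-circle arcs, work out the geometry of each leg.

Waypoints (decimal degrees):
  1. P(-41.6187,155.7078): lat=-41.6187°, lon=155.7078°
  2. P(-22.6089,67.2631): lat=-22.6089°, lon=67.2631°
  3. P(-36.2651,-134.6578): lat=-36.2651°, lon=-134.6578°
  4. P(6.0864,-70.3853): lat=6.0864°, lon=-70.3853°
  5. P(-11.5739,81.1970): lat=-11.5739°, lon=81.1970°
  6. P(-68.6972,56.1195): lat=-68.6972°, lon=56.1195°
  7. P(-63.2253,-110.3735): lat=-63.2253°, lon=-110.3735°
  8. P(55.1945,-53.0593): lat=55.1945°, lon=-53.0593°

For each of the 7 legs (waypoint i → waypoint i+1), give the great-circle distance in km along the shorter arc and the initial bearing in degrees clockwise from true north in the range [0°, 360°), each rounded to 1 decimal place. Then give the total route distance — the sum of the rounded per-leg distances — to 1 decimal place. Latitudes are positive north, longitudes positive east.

Leg 1: dist=8238.8 km, bearing=253.6°
Leg 2: dist=13075.2 km, bearing=160.1°
Leg 3: dist=8164.2 km, bearing=69.2°
Leg 4: dist=16835.6 km, bearing=103.1°
Leg 5: dist=6603.2 km, bearing=190.3°
Leg 6: dist=5307.1 km, bearing=188.2°
Leg 7: dist=14061.2 km, bearing=36.7°
Total: 72285.3 km

Leg 1: φ1=-0.7263833, φ2=-0.3945997, Δφ=0.3317836, Δλ=-1.5436512 rad; a=sin²(Δφ/2)+cosφ1·cosφ2·sin²(Δλ/2)=0.3629679427; c=2·atan2(√a, √(1-a))=1.293179905; dist=6371·c=8238.849 ≈ 8238.8 km; running total=8238.8 km
Leg 1 bearing: y=sinΔλ·cosφ2=-0.92281042, x=cosφ1·sinφ2-sinφ1·cosφ2·cosΔλ=-0.27075781; θ=atan2(y, x)=-106.3520° <0 so +360° → 253.6480° ≈ 253.6°
Leg 2: φ1=-0.3945997, φ2=-0.6329454, Δφ=-0.2383457, Δλ=-3.5241845 rad; a=sin²(Δφ/2)+cosφ1·cosφ2·sin²(Δλ/2)=0.7315535894; c=2·atan2(√a, √(1-a))=2.052294105; dist=6371·c=13075.166 ≈ 13075.2 km; running total=21314.0 km
Leg 2 bearing: y=sinΔλ·cosφ2=0.30100872, x=cosφ1·sinφ2-sinφ1·cosφ2·cosΔλ=-0.83362191; θ=atan2(y, x)=160.1461° ≈ 160.1°
Leg 3: φ1=-0.6329454, φ2=0.1062277, Δφ=0.7391731, Δλ=1.1217667 rad; a=sin²(Δφ/2)+cosφ1·cosφ2·sin²(Δλ/2)=0.3573438768; c=2·atan2(√a, √(1-a))=1.281464126; dist=6371·c=8164.208 ≈ 8164.2 km; running total=29478.2 km
Leg 3 bearing: y=sinΔλ·cosφ2=0.89579070, x=cosφ1·sinφ2-sinφ1·cosφ2·cosΔλ=0.34081657; θ=atan2(y, x)=69.1700° ≈ 69.2°
Leg 4: φ1=0.1062277, φ2=-0.2020027, Δφ=-0.3082304, Δλ=2.6456102 rad; a=sin²(Δφ/2)+cosφ1·cosφ2·sin²(Δλ/2)=0.9390171154; c=2·atan2(√a, √(1-a))=2.642535572; dist=6371·c=16835.594 ≈ 16835.6 km; running total=46313.8 km
Leg 4 bearing: y=sinΔλ·cosφ2=0.46621942, x=cosφ1·sinφ2-sinφ1·cosφ2·cosΔλ=-0.10814502; θ=atan2(y, x)=103.0595° ≈ 103.1°
Leg 5: φ1=-0.2020027, φ2=-1.1989923, Δφ=-0.9969897, Δλ=-0.4376849 rad; a=sin²(Δφ/2)+cosφ1·cosφ2·sin²(Δλ/2)=0.2453583791; c=2·atan2(√a, √(1-a))=1.036444602; dist=6371·c=6603.189 ≈ 6603.2 km; running total=52917.0 km
Leg 5 bearing: y=sinΔλ·cosφ2=-0.15398107, x=cosφ1·sinφ2-sinφ1·cosφ2·cosΔλ=-0.84671153; θ=atan2(y, x)=-169.6930° <0 so +360° → 190.3070° ≈ 190.3°
Leg 6: φ1=-1.1989923, φ2=-1.1034897, Δφ=0.0955027, Δλ=-2.9058510 rad; a=sin²(Δφ/2)+cosφ1·cosφ2·sin²(Δλ/2)=0.1636743107; c=2·atan2(√a, √(1-a))=0.833010208; dist=6371·c=5307.108 ≈ 5307.1 km; running total=58224.1 km
Leg 6 bearing: y=sinΔλ·cosφ2=-0.10521677, x=cosφ1·sinφ2-sinφ1·cosφ2·cosΔλ=-0.73244082; θ=atan2(y, x)=-171.8253° <0 so +360° → 188.1747° ≈ 188.2°
Leg 7: φ1=-1.1034897, φ2=0.9633258, Δφ=2.0668154, Δλ=1.0003215 rad; a=sin²(Δφ/2)+cosφ1·cosφ2·sin²(Δλ/2)=0.7971004700; c=2·atan2(√a, √(1-a))=2.207068146; dist=6371·c=14061.231 ≈ 14061.2 km; running total=72285.3 km
Leg 7 bearing: y=sinΔλ·cosφ2=0.48040436, x=cosφ1·sinφ2-sinφ1·cosφ2·cosΔλ=0.64508673; θ=atan2(y, x)=36.6755° ≈ 36.7°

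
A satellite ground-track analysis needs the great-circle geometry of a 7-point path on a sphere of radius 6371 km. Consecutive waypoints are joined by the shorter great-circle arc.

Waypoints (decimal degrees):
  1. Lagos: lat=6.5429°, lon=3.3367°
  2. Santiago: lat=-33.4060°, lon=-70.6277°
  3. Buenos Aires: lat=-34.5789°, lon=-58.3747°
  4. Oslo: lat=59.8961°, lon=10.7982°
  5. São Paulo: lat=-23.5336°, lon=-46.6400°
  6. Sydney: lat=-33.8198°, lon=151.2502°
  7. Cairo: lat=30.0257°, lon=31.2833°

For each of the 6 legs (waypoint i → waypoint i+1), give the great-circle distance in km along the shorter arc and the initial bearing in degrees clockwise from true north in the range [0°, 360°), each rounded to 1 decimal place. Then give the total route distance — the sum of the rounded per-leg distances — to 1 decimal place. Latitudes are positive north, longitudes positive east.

Leg 1: φ1=0.1141951, φ2=-0.5830447, Δφ=-0.6972398, Δλ=-1.2909223 rad; a=sin²(Δφ/2)+cosφ1·cosφ2·sin²(Δλ/2)=0.4168198323; c=2·atan2(√a, √(1-a))=1.403658916; dist=6371·c=8942.711 ≈ 8942.7 km; running total=8942.7 km
Leg 1 bearing: y=sinΔλ·cosφ2=-0.80230873, x=cosφ1·sinφ2-sinφ1·cosφ2·cosΔλ=-0.57325818; θ=atan2(y, x)=-125.5462° <0 so +360° → 234.4538° ≈ 234.5°
Leg 2: φ1=-0.5830447, φ2=-0.6035157, Δφ=-0.0204710, Δλ=0.2138552 rad; a=sin²(Δφ/2)+cosφ1·cosφ2·sin²(Δλ/2)=0.0079333458; c=2·atan2(√a, √(1-a))=0.178375047; dist=6371·c=1136.427 ≈ 1136.4 km; running total=10079.1 km
Leg 2 bearing: y=sinΔλ·cosφ2=0.17473765, x=cosφ1·sinφ2-sinφ1·cosφ2·cosΔλ=-0.03079589; θ=atan2(y, x)=99.9952° ≈ 100.0°
Leg 3: φ1=-0.6035157, φ2=1.0453842, Δφ=1.6488998, Δλ=1.2072949 rad; a=sin²(Δφ/2)+cosφ1·cosφ2·sin²(Δλ/2)=0.6720799063; c=2·atan2(√a, √(1-a))=1.922140112; dist=6371·c=12245.955 ≈ 12246.0 km; running total=22325.1 km
Leg 3 bearing: y=sinΔλ·cosφ2=0.46879587, x=cosφ1·sinφ2-sinφ1·cosφ2·cosΔλ=0.81350136; θ=atan2(y, x)=29.9535° ≈ 30.0°
Leg 4: φ1=1.0453842, φ2=-0.4107388, Δφ=-1.4561230, Δλ=-1.0024857 rad; a=sin²(Δφ/2)+cosφ1·cosφ2·sin²(Δλ/2)=0.5489666821; c=2·atan2(√a, √(1-a))=1.668886916; dist=6371·c=10632.479 ≈ 10632.5 km; running total=32957.6 km
Leg 4 bearing: y=sinΔλ·cosφ2=-0.77271149, x=cosφ1·sinφ2-sinφ1·cosφ2·cosΔλ=-0.62715709; θ=atan2(y, x)=-129.0639° <0 so +360° → 230.9361° ≈ 230.9°
Leg 5: φ1=-0.4107388, φ2=-0.5902669, Δφ=-0.1795281, Δλ=3.4538355 rad; a=sin²(Δφ/2)+cosφ1·cosφ2·sin²(Δλ/2)=0.7513128366; c=2·atan2(√a, √(1-a))=2.097429631; dist=6371·c=13362.724 ≈ 13362.7 km; running total=46320.3 km
Leg 5 bearing: y=sinΔλ·cosφ2=-0.25521425, x=cosφ1·sinφ2-sinφ1·cosφ2·cosΔλ=-0.82597404; θ=atan2(y, x)=-162.8296° <0 so +360° → 197.1704° ≈ 197.2°
Leg 6: φ1=-0.5902669, φ2=0.5240473, Δφ=1.1143142, Δλ=-2.0938174 rad; a=sin²(Δφ/2)+cosφ1·cosφ2·sin²(Δλ/2)=0.8188989952; c=2·atan2(√a, √(1-a))=2.262432200; dist=6371·c=14413.956 ≈ 14414.0 km; running total=60734.3 km
Leg 6 bearing: y=sinΔλ·cosφ2=-0.75005566, x=cosφ1·sinφ2-sinφ1·cosφ2·cosΔλ=0.17501494; θ=atan2(y, x)=-76.8658° <0 so +360° → 283.1342° ≈ 283.1°

Leg 1: dist=8942.7 km, bearing=234.5°
Leg 2: dist=1136.4 km, bearing=100.0°
Leg 3: dist=12246.0 km, bearing=30.0°
Leg 4: dist=10632.5 km, bearing=230.9°
Leg 5: dist=13362.7 km, bearing=197.2°
Leg 6: dist=14414.0 km, bearing=283.1°
Total: 60734.3 km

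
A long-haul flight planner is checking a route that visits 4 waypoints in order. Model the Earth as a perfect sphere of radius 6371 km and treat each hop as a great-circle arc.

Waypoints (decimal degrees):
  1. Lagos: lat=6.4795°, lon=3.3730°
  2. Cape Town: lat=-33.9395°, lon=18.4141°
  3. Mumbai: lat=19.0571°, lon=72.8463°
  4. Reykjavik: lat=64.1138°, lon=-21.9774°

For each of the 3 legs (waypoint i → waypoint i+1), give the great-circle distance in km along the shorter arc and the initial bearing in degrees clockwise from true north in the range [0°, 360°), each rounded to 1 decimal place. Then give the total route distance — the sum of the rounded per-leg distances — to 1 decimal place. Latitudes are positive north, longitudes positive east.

Leg 1: φ1=0.1130886, φ2=-0.5923560, Δφ=-0.7054446, Δλ=0.2625167 rad; a=sin²(Δφ/2)+cosφ1·cosφ2·sin²(Δλ/2)=0.1334591043; c=2·atan2(√a, √(1-a))=0.747954261; dist=6371·c=4765.217 ≈ 4765.2 km; running total=4765.2 km
Leg 1 bearing: y=sinΔλ·cosφ2=0.21529820, x=cosφ1·sinφ2-sinφ1·cosφ2·cosΔλ=-0.64516492; θ=atan2(y, x)=161.5456° ≈ 161.5°
Leg 2: φ1=-0.5923560, φ2=0.3326091, Δφ=0.9249652, Δλ=0.9500211 rad; a=sin²(Δφ/2)+cosφ1·cosφ2·sin²(Δλ/2)=0.3630889511; c=2·atan2(√a, √(1-a))=1.293431548; dist=6371·c=8240.452 ≈ 8240.5 km; running total=13005.7 km
Leg 2 bearing: y=sinΔλ·cosφ2=0.76884678, x=cosφ1·sinφ2-sinφ1·cosφ2·cosΔλ=0.57783743; θ=atan2(y, x)=53.0728° ≈ 53.1°
Leg 3: φ1=0.3326091, φ2=1.1189969, Δφ=0.7863878, Δλ=-1.6549858 rad; a=sin²(Δφ/2)+cosφ1·cosφ2·sin²(Δλ/2)=0.3704755870; c=2·atan2(√a, √(1-a))=1.308759045; dist=6371·c=8338.104 ≈ 8338.1 km; running total=21343.8 km
Leg 3 bearing: y=sinΔλ·cosφ2=-0.43503880, x=cosφ1·sinφ2-sinφ1·cosφ2·cosΔλ=0.86234271; θ=atan2(y, x)=-26.7703° <0 so +360° → 333.2297° ≈ 333.2°

Leg 1: dist=4765.2 km, bearing=161.5°
Leg 2: dist=8240.5 km, bearing=53.1°
Leg 3: dist=8338.1 km, bearing=333.2°
Total: 21343.8 km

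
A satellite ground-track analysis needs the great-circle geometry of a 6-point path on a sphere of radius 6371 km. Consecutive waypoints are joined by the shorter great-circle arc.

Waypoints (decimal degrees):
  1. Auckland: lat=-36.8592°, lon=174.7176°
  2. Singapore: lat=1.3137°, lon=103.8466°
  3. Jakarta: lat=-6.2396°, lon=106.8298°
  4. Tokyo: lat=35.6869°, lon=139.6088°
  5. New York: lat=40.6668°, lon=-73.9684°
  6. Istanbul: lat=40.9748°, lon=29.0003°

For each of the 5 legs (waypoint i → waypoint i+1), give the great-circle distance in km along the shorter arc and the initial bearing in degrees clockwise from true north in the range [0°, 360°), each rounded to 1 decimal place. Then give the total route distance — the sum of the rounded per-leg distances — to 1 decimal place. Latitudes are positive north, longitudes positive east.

Leg 1: dist=8408.4 km, bearing=282.8°
Leg 2: dist=902.8 km, bearing=158.5°
Leg 3: dist=5784.0 km, bearing=33.9°
Leg 4: dist=10858.2 km, bearing=25.0°
Leg 5: dist=8074.4 km, bearing=50.4°
Total: 34027.8 km

Leg 1: φ1=-0.6433144, φ2=0.0229284, Δφ=0.6662428, Δλ=-1.2369323 rad; a=sin²(Δφ/2)+cosφ1·cosφ2·sin²(Δλ/2)=0.3758138518; c=2·atan2(√a, √(1-a))=1.319796793; dist=6371·c=8408.425 ≈ 8408.4 km; running total=8408.4 km
Leg 1 bearing: y=sinΔλ·cosφ2=-0.94453484, x=cosφ1·sinφ2-sinφ1·cosφ2·cosΔλ=0.21486074; θ=atan2(y, x)=-77.1846° <0 so +360° → 282.8154° ≈ 282.8°
Leg 2: φ1=0.0229284, φ2=-0.1089016, Δφ=-0.1318300, Δλ=0.0520667 rad; a=sin²(Δφ/2)+cosφ1·cosφ2·sin²(Δλ/2)=0.0050118857; c=2·atan2(√a, √(1-a))=0.141707885; dist=6371·c=902.821 ≈ 902.8 km; running total=9311.2 km
Leg 2 bearing: y=sinΔλ·cosφ2=0.05173484, x=cosφ1·sinφ2-sinφ1·cosφ2·cosΔλ=-0.13141755; θ=atan2(y, x)=158.5120° ≈ 158.5°
Leg 3: φ1=-0.1089016, φ2=0.6228539, Δφ=0.7317555, Δλ=0.5721015 rad; a=sin²(Δφ/2)+cosφ1·cosφ2·sin²(Δλ/2)=0.1922822703; c=2·atan2(√a, √(1-a))=0.907857997; dist=6371·c=5783.963 ≈ 5784.0 km; running total=15095.2 km
Leg 3 bearing: y=sinΔλ·cosφ2=0.43973432, x=cosφ1·sinφ2-sinφ1·cosφ2·cosΔλ=0.65411996; θ=atan2(y, x)=33.9111° ≈ 33.9°
Leg 4: φ1=0.6228539, φ2=0.7097696, Δφ=0.0869157, Δλ=-3.7276253 rad; a=sin²(Δφ/2)+cosφ1·cosφ2·sin²(Δλ/2)=0.5665649117; c=2·atan2(√a, √(1-a))=1.704322576; dist=6371·c=10858.239 ≈ 10858.2 km; running total=25953.4 km
Leg 4 bearing: y=sinΔλ·cosφ2=0.41950273, x=cosφ1·sinφ2-sinφ1·cosφ2·cosΔλ=0.89793870; θ=atan2(y, x)=25.0412° ≈ 25.0°
Leg 5: φ1=0.7097696, φ2=0.7151452, Δφ=0.0053756, Δλ=1.7971428 rad; a=sin²(Δφ/2)+cosφ1·cosφ2·sin²(Δλ/2)=0.3506043073; c=2·atan2(√a, √(1-a))=1.267370393; dist=6371·c=8074.417 ≈ 8074.4 km; running total=34027.8 km
Leg 5 bearing: y=sinΔλ·cosφ2=0.73574018, x=cosφ1·sinφ2-sinφ1·cosφ2·cosΔλ=0.60779117; θ=atan2(y, x)=50.4401° ≈ 50.4°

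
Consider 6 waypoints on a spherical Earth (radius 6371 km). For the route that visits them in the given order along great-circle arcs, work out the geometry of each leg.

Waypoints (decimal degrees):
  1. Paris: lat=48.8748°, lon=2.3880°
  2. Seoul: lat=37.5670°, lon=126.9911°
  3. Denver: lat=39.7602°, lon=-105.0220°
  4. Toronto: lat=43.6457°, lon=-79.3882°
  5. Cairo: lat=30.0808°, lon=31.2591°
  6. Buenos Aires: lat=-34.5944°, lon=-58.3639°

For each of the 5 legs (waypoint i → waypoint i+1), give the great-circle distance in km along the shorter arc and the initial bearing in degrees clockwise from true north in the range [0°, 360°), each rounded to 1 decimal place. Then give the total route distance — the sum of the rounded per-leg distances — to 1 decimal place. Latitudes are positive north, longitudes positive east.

Leg 1: dist=8963.1 km, bearing=41.4°
Leg 2: dist=9912.5 km, bearing=37.3°
Leg 3: dist=2162.4 km, bearing=70.1°
Leg 4: dist=9208.1 km, bearing=54.7°
Leg 5: dist=11814.9 km, bearing=239.0°
Total: 42061.0 km

Leg 1: φ1=0.8530262, φ2=0.6556678, Δφ=-0.1973583, Δλ=2.1747344 rad; a=sin²(Δφ/2)+cosφ1·cosφ2·sin²(Δλ/2)=0.4183958364; c=2·atan2(√a, √(1-a))=1.406854612; dist=6371·c=8963.071 ≈ 8963.1 km; running total=8963.1 km
Leg 1 bearing: y=sinΔλ·cosφ2=0.65242722, x=cosφ1·sinφ2-sinφ1·cosφ2·cosΔλ=0.74006875; θ=atan2(y, x)=41.3986° ≈ 41.4°
Leg 2: φ1=0.6556678, φ2=0.6939464, Δφ=0.0382786, Δλ=-4.0493925 rad; a=sin²(Δφ/2)+cosφ1·cosφ2·sin²(Δλ/2)=0.4925430498; c=2·atan2(√a, √(1-a))=1.555881874; dist=6371·c=9912.523 ≈ 9912.5 km; running total=18875.6 km
Leg 2 bearing: y=sinΔλ·cosφ2=0.60587411, x=cosφ1·sinφ2-sinφ1·cosφ2·cosΔλ=0.79542073; θ=atan2(y, x)=37.2966° ≈ 37.3°
Leg 3: φ1=0.6939464, φ2=0.7617612, Δφ=0.0678148, Δλ=0.4473942 rad; a=sin²(Δφ/2)+cosφ1·cosφ2·sin²(Δλ/2)=0.0285239291; c=2·atan2(√a, √(1-a))=0.339407348; dist=6371·c=2162.364 ≈ 2162.4 km; running total=21038.0 km
Leg 3 bearing: y=sinΔλ·cosφ2=0.31305149, x=cosφ1·sinφ2-sinφ1·cosφ2·cosΔλ=0.11331382; θ=atan2(y, x)=70.1015° ≈ 70.1°
Leg 4: φ1=0.7617612, φ2=0.5250090, Δφ=-0.2367522, Δλ=1.9311597 rad; a=sin²(Δφ/2)+cosφ1·cosφ2·sin²(Δλ/2)=0.4374266243; c=2·atan2(√a, √(1-a))=1.445320583; dist=6371·c=9208.137 ≈ 9208.1 km; running total=30246.1 km
Leg 4 bearing: y=sinΔλ·cosφ2=0.80973889, x=cosφ1·sinφ2-sinφ1·cosφ2·cosΔλ=0.57328983; θ=atan2(y, x)=54.7018° ≈ 54.7°
Leg 5: φ1=0.5250090, φ2=-0.6037862, Δφ=-1.1287952, Δλ=-1.5642164 rad; a=sin²(Δφ/2)+cosφ1·cosφ2·sin²(Δλ/2)=0.6399438935; c=2·atan2(√a, √(1-a))=1.854473550; dist=6371·c=11814.851 ≈ 11814.9 km; running total=42061.0 km
Leg 5 bearing: y=sinΔλ·cosφ2=-0.82317404, x=cosφ1·sinφ2-sinφ1·cosφ2·cosΔλ=-0.49401146; θ=atan2(y, x)=-120.9692° <0 so +360° → 239.0308° ≈ 239.0°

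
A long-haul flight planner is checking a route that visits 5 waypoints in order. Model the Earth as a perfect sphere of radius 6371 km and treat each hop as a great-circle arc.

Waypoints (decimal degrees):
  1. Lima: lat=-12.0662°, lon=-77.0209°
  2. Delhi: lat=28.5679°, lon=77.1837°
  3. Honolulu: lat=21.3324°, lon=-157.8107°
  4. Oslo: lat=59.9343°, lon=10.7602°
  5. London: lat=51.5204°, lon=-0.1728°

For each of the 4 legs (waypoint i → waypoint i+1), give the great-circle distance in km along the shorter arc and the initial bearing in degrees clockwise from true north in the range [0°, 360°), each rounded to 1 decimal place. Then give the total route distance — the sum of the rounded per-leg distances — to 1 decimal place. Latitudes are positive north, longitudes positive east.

Leg 1: dist=16772.2 km, bearing=51.7°
Leg 2: dist=11917.6 km, bearing=53.0°
Leg 3: dist=10919.0 km, bearing=5.8°
Leg 4: dist=1156.2 km, bearing=220.8°
Total: 40765.0 km

Leg 1: φ1=-0.2105949, φ2=0.4986039, Δφ=0.7091988, Δλ=2.6913780 rad; a=sin²(Δφ/2)+cosφ1·cosφ2·sin²(Δλ/2)=0.9366151665; c=2·atan2(√a, √(1-a))=2.632588723; dist=6371·c=16772.223 ≈ 16772.2 km; running total=16772.2 km
Leg 1 bearing: y=sinΔλ·cosφ2=0.38217868, x=cosφ1·sinφ2-sinφ1·cosφ2·cosΔλ=0.30233796; θ=atan2(y, x)=51.6528° ≈ 51.7°
Leg 2: φ1=0.4986039, φ2=0.3723206, Δφ=-0.1262833, Δλ=-4.1014260 rad; a=sin²(Δφ/2)+cosφ1·cosφ2·sin²(Δλ/2)=0.6476686407; c=2·atan2(√a, √(1-a))=1.870604855; dist=6371·c=11917.624 ≈ 11917.6 km; running total=28689.8 km
Leg 2 bearing: y=sinΔλ·cosφ2=0.76297616, x=cosφ1·sinφ2-sinφ1·cosφ2·cosΔλ=0.57501588; θ=atan2(y, x)=52.9965° ≈ 53.0°
Leg 3: φ1=0.3723206, φ2=1.0460509, Δφ=0.6737303, Δλ=2.9421172 rad; a=sin²(Δφ/2)+cosφ1·cosφ2·sin²(Δλ/2)=0.5712907963; c=2·atan2(√a, √(1-a))=1.713865495; dist=6371·c=10919.037 ≈ 10919.0 km; running total=39608.8 km
Leg 3 bearing: y=sinΔλ·cosφ2=0.09927431, x=cosφ1·sinφ2-sinφ1·cosφ2·cosΔλ=0.98479191; θ=atan2(y, x)=5.7564° ≈ 5.8°
Leg 4: φ1=1.0460509, φ2=0.8992006, Δφ=-0.1468503, Δλ=-0.1908168 rad; a=sin²(Δφ/2)+cosφ1·cosφ2·sin²(Δλ/2)=0.0082106257; c=2·atan2(√a, √(1-a))=0.181473922; dist=6371·c=1156.170 ≈ 1156.2 km; running total=40765.0 km
Leg 4 bearing: y=sinΔλ·cosφ2=-0.11801388, x=cosφ1·sinφ2-sinφ1·cosφ2·cosΔλ=-0.13654878; θ=atan2(y, x)=-139.1644° <0 so +360° → 220.8356° ≈ 220.8°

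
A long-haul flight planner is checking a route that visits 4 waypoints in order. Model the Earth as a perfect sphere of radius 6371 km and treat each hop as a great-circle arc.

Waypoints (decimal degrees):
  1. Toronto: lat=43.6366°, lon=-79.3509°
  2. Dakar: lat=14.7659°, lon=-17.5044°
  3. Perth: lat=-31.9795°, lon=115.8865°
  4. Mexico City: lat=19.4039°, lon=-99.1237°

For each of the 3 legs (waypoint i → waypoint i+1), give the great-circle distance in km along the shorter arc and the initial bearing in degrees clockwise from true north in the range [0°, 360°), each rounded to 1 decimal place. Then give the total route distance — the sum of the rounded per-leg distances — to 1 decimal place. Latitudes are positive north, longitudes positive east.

Leg 1: dist=6626.8 km, bearing=98.7°
Leg 2: dist=14933.8 km, bearing=120.5°
Leg 3: dist=16259.6 km, bearing=103.2°
Total: 37820.2 km

Leg 1: φ1=0.7616023, φ2=0.2577136, Δφ=-0.5038888, Δλ=1.0794251 rad; a=sin²(Δφ/2)+cosφ1·cosφ2·sin²(Δλ/2)=0.2469569911; c=2·atan2(√a, √(1-a))=1.040155650; dist=6371·c=6626.832 ≈ 6626.8 km; running total=6626.8 km
Leg 1 bearing: y=sinΔλ·cosφ2=0.85256919, x=cosφ1·sinφ2-sinφ1·cosφ2·cosΔλ=-0.13039448; θ=atan2(y, x)=98.6956° ≈ 98.7°
Leg 2: φ1=0.2577136, φ2=-0.5581476, Δφ=-0.8158611, Δλ=2.3281104 rad; a=sin²(Δφ/2)+cosφ1·cosφ2·sin²(Δλ/2)=0.8492274498; c=2·atan2(√a, √(1-a))=2.344032538; dist=6371·c=14933.831 ≈ 14933.8 km; running total=21560.6 km
Leg 2 bearing: y=sinΔλ·cosφ2=0.61640054, x=cosφ1·sinφ2-sinφ1·cosφ2·cosΔλ=-0.36360847; θ=atan2(y, x)=120.5359° ≈ 120.5°
Leg 3: φ1=-0.5581476, φ2=0.3386619, Δφ=0.8968095, Δλ=-3.7526359 rad; a=sin²(Δφ/2)+cosφ1·cosφ2·sin²(Δλ/2)=0.9156195264; c=2·atan2(√a, √(1-a))=2.552129164; dist=6371·c=16259.615 ≈ 16259.6 km; running total=37820.2 km
Leg 3 bearing: y=sinΔλ·cosφ2=0.54113486, x=cosφ1·sinφ2-sinφ1·cosφ2·cosΔλ=-0.12733696; θ=atan2(y, x)=103.2416° ≈ 103.2°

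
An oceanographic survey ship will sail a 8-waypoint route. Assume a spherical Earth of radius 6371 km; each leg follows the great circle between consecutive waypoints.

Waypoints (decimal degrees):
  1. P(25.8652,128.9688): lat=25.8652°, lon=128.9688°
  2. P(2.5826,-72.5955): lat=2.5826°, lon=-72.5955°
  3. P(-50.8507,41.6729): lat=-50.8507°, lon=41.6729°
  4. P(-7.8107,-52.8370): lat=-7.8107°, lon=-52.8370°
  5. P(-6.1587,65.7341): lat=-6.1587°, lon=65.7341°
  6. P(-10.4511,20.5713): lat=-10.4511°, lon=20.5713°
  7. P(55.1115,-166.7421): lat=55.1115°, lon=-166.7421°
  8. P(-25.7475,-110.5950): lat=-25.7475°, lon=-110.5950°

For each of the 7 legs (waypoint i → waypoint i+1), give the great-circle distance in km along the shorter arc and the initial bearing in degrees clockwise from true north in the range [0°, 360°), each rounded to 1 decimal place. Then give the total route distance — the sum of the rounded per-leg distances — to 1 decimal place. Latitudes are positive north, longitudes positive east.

Leg 1: φ1=0.4514329, φ2=0.0450749, Δφ=-0.4063580, Δλ=-3.5179607 rad; a=sin²(Δφ/2)+cosφ1·cosφ2·sin²(Δλ/2)=0.9081664725; c=2·atan2(√a, √(1-a))=2.525829576; dist=6371·c=16092.060 ≈ 16092.1 km; running total=16092.1 km
Leg 1 bearing: y=sinΔλ·cosφ2=0.36717184, x=cosφ1·sinφ2-sinφ1·cosφ2·cosΔλ=0.44585352; θ=atan2(y, x)=39.4723° ≈ 39.5°
Leg 2: φ1=0.0450749, φ2=-0.8875121, Δφ=-0.9325870, Δλ=1.9943598 rad; a=sin²(Δφ/2)+cosφ1·cosφ2·sin²(Δλ/2)=0.6470848858; c=2·atan2(√a, √(1-a))=1.869383065; dist=6371·c=11909.840 ≈ 11909.8 km; running total=28001.9 km
Leg 2 bearing: y=sinΔλ·cosφ2=0.57555157, x=cosφ1·sinφ2-sinφ1·cosφ2·cosΔλ=-0.76302328; θ=atan2(y, x)=142.9726° ≈ 143.0°
Leg 3: φ1=-0.8875121, φ2=-0.1363224, Δφ=0.7511897, Δλ=-1.6495089 rad; a=sin²(Δφ/2)+cosφ1·cosφ2·sin²(Δλ/2)=0.4718957153; c=2·atan2(√a, √(1-a))=1.514558118; dist=6371·c=9649.2498 ≈ 9649.2 km; running total=37651.1 km
Leg 3 bearing: y=sinΔλ·cosφ2=-0.98765497, x=cosφ1·sinφ2-sinφ1·cosφ2·cosΔλ=-0.14621308; θ=atan2(y, x)=-98.4209° <0 so +360° → 261.5791° ≈ 261.6°
Leg 4: φ1=-0.1363224, φ2=-0.1074896, Δφ=0.0288328, Δλ=2.0694561 rad; a=sin²(Δφ/2)+cosφ1·cosφ2·sin²(Δλ/2)=0.7282488057; c=2·atan2(√a, √(1-a))=2.044851046; dist=6371·c=13027.746 ≈ 13027.7 km; running total=50678.8 km
Leg 4 bearing: y=sinΔλ·cosφ2=0.87315569, x=cosφ1·sinφ2-sinφ1·cosφ2·cosΔλ=-0.17090661; θ=atan2(y, x)=101.0747° ≈ 101.1°
Leg 5: φ1=-0.1074896, φ2=-0.1824061, Δφ=-0.0749165, Δλ=-0.7882396 rad; a=sin²(Δφ/2)+cosφ1·cosφ2·sin²(Δλ/2)=0.1455719617; c=2·atan2(√a, √(1-a))=0.782921216; dist=6371·c=4987.991 ≈ 4988.0 km; running total=55666.8 km
Leg 5 bearing: y=sinΔλ·cosφ2=-0.69734897, x=cosφ1·sinφ2-sinφ1·cosφ2·cosΔλ=-0.10595982; θ=atan2(y, x)=-98.6398° <0 so +360° → 261.3602° ≈ 261.4°
Leg 6: φ1=-0.1824061, φ2=0.9618771, Δφ=1.1442832, Δλ=-3.2692356 rad; a=sin²(Δφ/2)+cosφ1·cosφ2·sin²(Δλ/2)=0.8533547062; c=2·atan2(√a, √(1-a))=2.355632684; dist=6371·c=15007.736 ≈ 15007.7 km; running total=70674.5 km
Leg 6 bearing: y=sinΔλ·cosφ2=0.07281126, x=cosφ1·sinφ2-sinφ1·cosφ2·cosΔλ=0.70374735; θ=atan2(y, x)=5.9069° ≈ 5.9°
Leg 7: φ1=0.9618771, φ2=-0.4493786, Δφ=-1.4112558, Δλ=0.9799518 rad; a=sin²(Δφ/2)+cosφ1·cosφ2·sin²(Δλ/2)=0.5346668953; c=2·atan2(√a, √(1-a))=1.640185788; dist=6371·c=10449.624 ≈ 10449.6 km; running total=81124.1 km
Leg 7 bearing: y=sinΔλ·cosφ2=0.74801906, x=cosφ1·sinφ2-sinφ1·cosφ2·cosΔλ=-0.66004569; θ=atan2(y, x)=131.4249° ≈ 131.4°

Leg 1: dist=16092.1 km, bearing=39.5°
Leg 2: dist=11909.8 km, bearing=143.0°
Leg 3: dist=9649.2 km, bearing=261.6°
Leg 4: dist=13027.7 km, bearing=101.1°
Leg 5: dist=4988.0 km, bearing=261.4°
Leg 6: dist=15007.7 km, bearing=5.9°
Leg 7: dist=10449.6 km, bearing=131.4°
Total: 81124.1 km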